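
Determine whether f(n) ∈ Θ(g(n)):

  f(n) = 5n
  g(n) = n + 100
True

f(n) = 5n and g(n) = n + 100 are both O(n).
Since they have the same asymptotic growth rate, f(n) = Θ(g(n)) is true.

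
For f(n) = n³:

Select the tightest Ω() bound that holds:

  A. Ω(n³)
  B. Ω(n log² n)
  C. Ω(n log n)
A

f(n) = n³ is Ω(n³).
All listed options are valid Big-Ω bounds (lower bounds),
but Ω(n³) is the tightest (largest valid bound).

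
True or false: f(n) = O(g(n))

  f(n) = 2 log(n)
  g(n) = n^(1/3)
True

f(n) = 2 log(n) is O(log n), and g(n) = n^(1/3) is O(n^(1/3)).
Since O(log n) ⊆ O(n^(1/3)) (f grows no faster than g), f(n) = O(g(n)) is true.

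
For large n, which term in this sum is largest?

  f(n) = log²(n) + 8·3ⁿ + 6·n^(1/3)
8·3ⁿ

Looking at each term:
  - log²(n) is O(log² n)
  - 8·3ⁿ is O(3ⁿ)
  - 6·n^(1/3) is O(n^(1/3))

The term 8·3ⁿ (O(3ⁿ)) grows fastest and dominates all others.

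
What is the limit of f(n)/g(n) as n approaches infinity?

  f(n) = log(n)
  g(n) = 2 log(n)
1/2

Since log(n) and 2 log(n) have the same growth rate (O(log n)),
the ratio converges to a constant: 1/2.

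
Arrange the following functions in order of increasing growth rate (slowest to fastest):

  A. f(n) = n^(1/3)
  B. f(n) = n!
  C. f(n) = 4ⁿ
A < C < B

Comparing growth rates:
A = n^(1/3) is O(n^(1/3))
C = 4ⁿ is O(4ⁿ)
B = n! is O(n!)

Therefore, the order from slowest to fastest is: A < C < B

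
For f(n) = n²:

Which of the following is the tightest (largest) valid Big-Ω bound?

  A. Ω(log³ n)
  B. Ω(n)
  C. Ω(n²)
C

f(n) = n² is Ω(n²).
All listed options are valid Big-Ω bounds (lower bounds),
but Ω(n²) is the tightest (largest valid bound).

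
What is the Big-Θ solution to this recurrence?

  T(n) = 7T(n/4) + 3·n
Θ(n^log₄(7))

Master Theorem: a = 7, b = 4, f(n) = 3·n.
Compute the critical exponent d = log₄(7) = 1.404.
Compare f(n) = Θ(n) against n^d:
  k = 1 < d = 1.404, so f(n) = O(n^(d-ε)) — Case 1.
  The recursion cost dominates: T(n) = Θ(n^d) = Θ(n^log₄(7)).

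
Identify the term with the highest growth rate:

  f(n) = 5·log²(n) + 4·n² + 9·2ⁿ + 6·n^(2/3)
9·2ⁿ

Looking at each term:
  - 5·log²(n) is O(log² n)
  - 4·n² is O(n²)
  - 9·2ⁿ is O(2ⁿ)
  - 6·n^(2/3) is O(n^(2/3))

The term 9·2ⁿ (O(2ⁿ)) grows fastest and dominates all others.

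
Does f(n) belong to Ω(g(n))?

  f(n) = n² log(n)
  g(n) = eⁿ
False

f(n) = n² log(n) is O(n² log n), and g(n) = eⁿ is O(eⁿ).
Since O(n² log n) grows slower than O(eⁿ), f(n) = Ω(g(n)) is false.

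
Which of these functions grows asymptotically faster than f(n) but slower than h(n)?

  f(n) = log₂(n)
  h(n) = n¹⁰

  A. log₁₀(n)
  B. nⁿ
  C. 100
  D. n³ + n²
D

We need g(n) with log₂(n) = o(g(n)) and g(n) = o(n¹⁰), i.e. O(log n) ≺ g ≺ O(n¹⁰).
Check each option:
  A. log₁₀(n) — O(log n) does not grow strictly faster than f(n)
  B. nⁿ — O(nⁿ) does not grow strictly slower than h(n)
  C. 100 — O(1) does not grow strictly faster than f(n)
  D. n³ + n² — O(n³) is strictly between O(log n) and O(n¹⁰) ✓

Only option D (n³ + n²) lies strictly between.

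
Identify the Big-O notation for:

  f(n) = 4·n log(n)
O(n log n)

The dominant term in 4·n log(n) is 4·n log(n), which is Θ(n log n).
Constants are absorbed, so the tightest bound is O(n log n).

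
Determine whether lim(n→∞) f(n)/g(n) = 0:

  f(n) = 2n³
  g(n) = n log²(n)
False

f(n) = 2n³ is O(n³), and g(n) = n log²(n) is O(n log² n).
Since O(n³) grows faster than or equal to O(n log² n), f(n) = o(g(n)) is false.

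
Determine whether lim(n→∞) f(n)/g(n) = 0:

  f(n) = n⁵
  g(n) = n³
False

f(n) = n⁵ is O(n⁵), and g(n) = n³ is O(n³).
Since O(n⁵) grows faster than or equal to O(n³), f(n) = o(g(n)) is false.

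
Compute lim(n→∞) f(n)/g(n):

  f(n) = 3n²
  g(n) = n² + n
3

Since 3n² and n² + n have the same growth rate (O(n²)),
the ratio converges to a constant: 3.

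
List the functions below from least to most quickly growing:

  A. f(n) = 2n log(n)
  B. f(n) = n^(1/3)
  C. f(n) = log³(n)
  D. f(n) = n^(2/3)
C < B < D < A

Comparing growth rates:
C = log³(n) is O(log³ n)
B = n^(1/3) is O(n^(1/3))
D = n^(2/3) is O(n^(2/3))
A = 2n log(n) is O(n log n)

Therefore, the order from slowest to fastest is: C < B < D < A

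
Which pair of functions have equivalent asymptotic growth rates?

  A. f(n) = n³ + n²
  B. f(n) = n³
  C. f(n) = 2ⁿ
A and B

Examining each function:
  A. n³ + n² is O(n³)
  B. n³ is O(n³)
  C. 2ⁿ is O(2ⁿ)

Functions A and B both have the same complexity class.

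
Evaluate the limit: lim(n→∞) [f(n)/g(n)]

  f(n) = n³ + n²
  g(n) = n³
1

Since n³ + n² and n³ have the same growth rate (O(n³)),
the ratio converges to a constant: 1.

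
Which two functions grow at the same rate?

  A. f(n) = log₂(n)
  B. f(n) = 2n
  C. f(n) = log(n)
A and C

Examining each function:
  A. log₂(n) is O(log n)
  B. 2n is O(n)
  C. log(n) is O(log n)

Functions A and C both have the same complexity class.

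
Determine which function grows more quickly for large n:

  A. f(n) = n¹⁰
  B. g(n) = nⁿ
B

f(n) = n¹⁰ is O(n¹⁰), while g(n) = nⁿ is O(nⁿ).
Since O(nⁿ) grows faster than O(n¹⁰), g(n) dominates.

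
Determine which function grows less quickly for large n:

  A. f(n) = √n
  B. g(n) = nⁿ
A

f(n) = √n is O(√n), while g(n) = nⁿ is O(nⁿ).
Since O(√n) grows slower than O(nⁿ), f(n) is dominated.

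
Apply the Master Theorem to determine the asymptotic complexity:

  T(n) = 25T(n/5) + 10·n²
Θ(n² log n)

Master Theorem: a = 25, b = 5, f(n) = 10·n².
Compute the critical exponent d = log₅(25) = 2.
Compare f(n) = Θ(n²) against n^d:
  k = 2 = d, so f(n) = Θ(n^d) — Case 2.
  Work is balanced across levels: T(n) = Θ(n^d log n) = Θ(n² log n).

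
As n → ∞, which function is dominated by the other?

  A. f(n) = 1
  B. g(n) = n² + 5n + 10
A

f(n) = 1 is O(1), while g(n) = n² + 5n + 10 is O(n²).
Since O(1) grows slower than O(n²), f(n) is dominated.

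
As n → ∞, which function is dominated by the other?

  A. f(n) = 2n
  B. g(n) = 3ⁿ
A

f(n) = 2n is O(n), while g(n) = 3ⁿ is O(3ⁿ).
Since O(n) grows slower than O(3ⁿ), f(n) is dominated.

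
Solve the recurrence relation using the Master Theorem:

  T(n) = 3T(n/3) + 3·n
Θ(n log n)

Master Theorem: a = 3, b = 3, f(n) = 3·n.
Compute the critical exponent d = log₃(3) = 1.
Compare f(n) = Θ(n) against n^d:
  k = 1 = d, so f(n) = Θ(n^d) — Case 2.
  Work is balanced across levels: T(n) = Θ(n^d log n) = Θ(n log n).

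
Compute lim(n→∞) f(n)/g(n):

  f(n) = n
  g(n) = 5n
1/5

Since n and 5n have the same growth rate (O(n)),
the ratio converges to a constant: 1/5.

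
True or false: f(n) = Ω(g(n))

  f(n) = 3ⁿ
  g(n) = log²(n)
True

f(n) = 3ⁿ is O(3ⁿ), and g(n) = log²(n) is O(log² n).
Since O(3ⁿ) grows at least as fast as O(log² n), f(n) = Ω(g(n)) is true.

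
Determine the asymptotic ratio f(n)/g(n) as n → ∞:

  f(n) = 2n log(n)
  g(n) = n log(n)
2

Since 2n log(n) and n log(n) have the same growth rate (O(n log n)),
the ratio converges to a constant: 2.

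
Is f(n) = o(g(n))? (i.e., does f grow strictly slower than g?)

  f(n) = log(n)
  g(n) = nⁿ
True

f(n) = log(n) is O(log n), and g(n) = nⁿ is O(nⁿ).
Since O(log n) grows strictly slower than O(nⁿ), f(n) = o(g(n)) is true.
This means lim(n→∞) f(n)/g(n) = 0.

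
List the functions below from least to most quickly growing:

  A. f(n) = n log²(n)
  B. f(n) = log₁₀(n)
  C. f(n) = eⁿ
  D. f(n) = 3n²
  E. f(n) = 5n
B < E < A < D < C

Comparing growth rates:
B = log₁₀(n) is O(log n)
E = 5n is O(n)
A = n log²(n) is O(n log² n)
D = 3n² is O(n²)
C = eⁿ is O(eⁿ)

Therefore, the order from slowest to fastest is: B < E < A < D < C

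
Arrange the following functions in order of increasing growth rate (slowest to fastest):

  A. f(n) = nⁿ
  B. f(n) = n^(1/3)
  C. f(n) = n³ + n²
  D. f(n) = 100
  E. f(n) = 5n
D < B < E < C < A

Comparing growth rates:
D = 100 is O(1)
B = n^(1/3) is O(n^(1/3))
E = 5n is O(n)
C = n³ + n² is O(n³)
A = nⁿ is O(nⁿ)

Therefore, the order from slowest to fastest is: D < B < E < C < A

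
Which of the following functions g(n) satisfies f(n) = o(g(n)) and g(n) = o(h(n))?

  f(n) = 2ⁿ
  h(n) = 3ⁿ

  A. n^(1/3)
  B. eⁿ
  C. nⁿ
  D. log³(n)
B

We need g(n) with 2ⁿ = o(g(n)) and g(n) = o(3ⁿ), i.e. O(2ⁿ) ≺ g ≺ O(3ⁿ).
Check each option:
  A. n^(1/3) — O(n^(1/3)) does not grow strictly faster than f(n)
  B. eⁿ — O(eⁿ) is strictly between O(2ⁿ) and O(3ⁿ) ✓
  C. nⁿ — O(nⁿ) does not grow strictly slower than h(n)
  D. log³(n) — O(log³ n) does not grow strictly faster than f(n)

Only option B (eⁿ) lies strictly between.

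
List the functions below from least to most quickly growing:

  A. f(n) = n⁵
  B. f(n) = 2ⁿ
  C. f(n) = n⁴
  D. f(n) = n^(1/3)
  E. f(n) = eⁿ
D < C < A < B < E

Comparing growth rates:
D = n^(1/3) is O(n^(1/3))
C = n⁴ is O(n⁴)
A = n⁵ is O(n⁵)
B = 2ⁿ is O(2ⁿ)
E = eⁿ is O(eⁿ)

Therefore, the order from slowest to fastest is: D < C < A < B < E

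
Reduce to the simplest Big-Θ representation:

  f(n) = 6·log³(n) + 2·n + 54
Θ(n)

Order the terms by growth rate: 54 ≺ 6·log³(n) ≺ 2·n.
The fastest-growing term 2·n dominates as n → ∞; dropping its constant factor gives Θ(n).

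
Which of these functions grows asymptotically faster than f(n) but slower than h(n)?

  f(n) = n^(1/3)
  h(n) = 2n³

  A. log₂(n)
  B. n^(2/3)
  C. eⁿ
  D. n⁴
B

We need g(n) with n^(1/3) = o(g(n)) and g(n) = o(2n³), i.e. O(n^(1/3)) ≺ g ≺ O(n³).
Check each option:
  A. log₂(n) — O(log n) does not grow strictly faster than f(n)
  B. n^(2/3) — O(n^(2/3)) is strictly between O(n^(1/3)) and O(n³) ✓
  C. eⁿ — O(eⁿ) does not grow strictly slower than h(n)
  D. n⁴ — O(n⁴) does not grow strictly slower than h(n)

Only option B (n^(2/3)) lies strictly between.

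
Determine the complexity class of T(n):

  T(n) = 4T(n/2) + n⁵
Θ(n⁵)

Master Theorem: a = 4, b = 2, f(n) = n⁵.
Compute the critical exponent d = log₂(4) = 2.
Compare f(n) = Θ(n⁵) against n^d:
  k = 5 > d = 2, so f(n) = Ω(n^(d+ε)) — Case 3.
  Regularity: a·(n/b)^5/n^5 = a/b^5 = 4/32 < 1 ✓.
  The top-level work dominates: T(n) = Θ(f(n)) = Θ(n⁵).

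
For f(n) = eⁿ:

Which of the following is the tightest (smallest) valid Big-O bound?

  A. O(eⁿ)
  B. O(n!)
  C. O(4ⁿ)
A

f(n) = eⁿ is O(eⁿ).
All listed options are valid Big-O bounds (upper bounds),
but O(eⁿ) is the tightest (smallest valid bound).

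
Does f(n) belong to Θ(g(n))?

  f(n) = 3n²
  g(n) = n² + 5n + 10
True

f(n) = 3n² and g(n) = n² + 5n + 10 are both O(n²).
Since they have the same asymptotic growth rate, f(n) = Θ(g(n)) is true.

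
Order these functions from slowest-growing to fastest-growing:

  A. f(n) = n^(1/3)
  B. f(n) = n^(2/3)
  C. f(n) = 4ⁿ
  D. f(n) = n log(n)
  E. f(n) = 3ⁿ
A < B < D < E < C

Comparing growth rates:
A = n^(1/3) is O(n^(1/3))
B = n^(2/3) is O(n^(2/3))
D = n log(n) is O(n log n)
E = 3ⁿ is O(3ⁿ)
C = 4ⁿ is O(4ⁿ)

Therefore, the order from slowest to fastest is: A < B < D < E < C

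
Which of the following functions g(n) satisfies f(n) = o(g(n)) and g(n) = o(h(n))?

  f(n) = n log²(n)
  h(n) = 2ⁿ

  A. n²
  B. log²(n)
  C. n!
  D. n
A

We need g(n) with n log²(n) = o(g(n)) and g(n) = o(2ⁿ), i.e. O(n log² n) ≺ g ≺ O(2ⁿ).
Check each option:
  A. n² — O(n²) is strictly between O(n log² n) and O(2ⁿ) ✓
  B. log²(n) — O(log² n) does not grow strictly faster than f(n)
  C. n! — O(n!) does not grow strictly slower than h(n)
  D. n — O(n) does not grow strictly faster than f(n)

Only option A (n²) lies strictly between.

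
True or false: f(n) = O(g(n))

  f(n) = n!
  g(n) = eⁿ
False

f(n) = n! is O(n!), and g(n) = eⁿ is O(eⁿ).
Since O(n!) grows faster than O(eⁿ), f(n) = O(g(n)) is false.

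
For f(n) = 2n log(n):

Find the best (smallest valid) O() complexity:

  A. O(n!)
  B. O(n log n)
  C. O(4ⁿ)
B

f(n) = 2n log(n) is O(n log n).
All listed options are valid Big-O bounds (upper bounds),
but O(n log n) is the tightest (smallest valid bound).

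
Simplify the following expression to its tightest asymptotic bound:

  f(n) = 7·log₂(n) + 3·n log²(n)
Θ(n log² n)

Order the terms by growth rate: 7·log₂(n) ≺ 3·n log²(n).
The fastest-growing term 3·n log²(n) dominates as n → ∞; dropping its constant factor gives Θ(n log² n).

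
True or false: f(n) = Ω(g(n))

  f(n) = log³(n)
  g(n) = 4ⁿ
False

f(n) = log³(n) is O(log³ n), and g(n) = 4ⁿ is O(4ⁿ).
Since O(log³ n) grows slower than O(4ⁿ), f(n) = Ω(g(n)) is false.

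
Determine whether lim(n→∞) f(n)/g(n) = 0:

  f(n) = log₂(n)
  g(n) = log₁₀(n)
False

f(n) = log₂(n) is O(log n), and g(n) = log₁₀(n) is O(log n).
Since they have the same growth rate, f(n) = o(g(n)) is false.
(f = o(g) requires f to grow strictly slower, not equal.)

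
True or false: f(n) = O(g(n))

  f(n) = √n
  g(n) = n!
True

f(n) = √n is O(√n), and g(n) = n! is O(n!).
Since O(√n) ⊆ O(n!) (f grows no faster than g), f(n) = O(g(n)) is true.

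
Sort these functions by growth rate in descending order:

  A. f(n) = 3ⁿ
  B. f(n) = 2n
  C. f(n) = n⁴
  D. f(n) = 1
A > C > B > D

Comparing growth rates:
A = 3ⁿ is O(3ⁿ)
C = n⁴ is O(n⁴)
B = 2n is O(n)
D = 1 is O(1)

Therefore, the order from fastest to slowest is: A > C > B > D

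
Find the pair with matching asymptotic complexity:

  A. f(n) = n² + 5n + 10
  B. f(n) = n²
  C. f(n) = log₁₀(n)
A and B

Examining each function:
  A. n² + 5n + 10 is O(n²)
  B. n² is O(n²)
  C. log₁₀(n) is O(log n)

Functions A and B both have the same complexity class.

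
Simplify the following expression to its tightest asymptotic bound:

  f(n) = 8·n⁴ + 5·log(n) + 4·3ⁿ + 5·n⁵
Θ(3ⁿ)

Order the terms by growth rate: 5·log(n) ≺ 8·n⁴ ≺ 5·n⁵ ≺ 4·3ⁿ.
The fastest-growing term 4·3ⁿ dominates as n → ∞; dropping its constant factor gives Θ(3ⁿ).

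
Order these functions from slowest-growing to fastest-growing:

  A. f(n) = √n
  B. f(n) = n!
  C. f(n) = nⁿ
A < B < C

Comparing growth rates:
A = √n is O(√n)
B = n! is O(n!)
C = nⁿ is O(nⁿ)

Therefore, the order from slowest to fastest is: A < B < C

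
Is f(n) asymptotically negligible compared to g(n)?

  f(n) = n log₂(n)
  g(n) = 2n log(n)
False

f(n) = n log₂(n) is O(n log n), and g(n) = 2n log(n) is O(n log n).
Since they have the same growth rate, f(n) = o(g(n)) is false.
(f = o(g) requires f to grow strictly slower, not equal.)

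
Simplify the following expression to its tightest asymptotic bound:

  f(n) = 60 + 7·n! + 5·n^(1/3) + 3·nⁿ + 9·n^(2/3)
Θ(nⁿ)

Order the terms by growth rate: 60 ≺ 5·n^(1/3) ≺ 9·n^(2/3) ≺ 7·n! ≺ 3·nⁿ.
The fastest-growing term 3·nⁿ dominates as n → ∞; dropping its constant factor gives Θ(nⁿ).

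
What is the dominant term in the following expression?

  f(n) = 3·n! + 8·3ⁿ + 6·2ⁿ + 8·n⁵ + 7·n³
3·n!

Looking at each term:
  - 3·n! is O(n!)
  - 8·3ⁿ is O(3ⁿ)
  - 6·2ⁿ is O(2ⁿ)
  - 8·n⁵ is O(n⁵)
  - 7·n³ is O(n³)

The term 3·n! (O(n!)) grows fastest and dominates all others.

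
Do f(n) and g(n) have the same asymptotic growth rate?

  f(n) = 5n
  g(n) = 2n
True

f(n) = 5n and g(n) = 2n are both O(n).
Since they have the same asymptotic growth rate, f(n) = Θ(g(n)) is true.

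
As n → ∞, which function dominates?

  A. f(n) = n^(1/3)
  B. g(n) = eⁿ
B

f(n) = n^(1/3) is O(n^(1/3)), while g(n) = eⁿ is O(eⁿ).
Since O(eⁿ) grows faster than O(n^(1/3)), g(n) dominates.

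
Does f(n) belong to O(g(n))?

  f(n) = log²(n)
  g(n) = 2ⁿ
True

f(n) = log²(n) is O(log² n), and g(n) = 2ⁿ is O(2ⁿ).
Since O(log² n) ⊆ O(2ⁿ) (f grows no faster than g), f(n) = O(g(n)) is true.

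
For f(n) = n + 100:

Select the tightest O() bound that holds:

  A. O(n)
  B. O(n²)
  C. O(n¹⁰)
A

f(n) = n + 100 is O(n).
All listed options are valid Big-O bounds (upper bounds),
but O(n) is the tightest (smallest valid bound).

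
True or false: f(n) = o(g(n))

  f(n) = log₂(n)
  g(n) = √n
True

f(n) = log₂(n) is O(log n), and g(n) = √n is O(√n).
Since O(log n) grows strictly slower than O(√n), f(n) = o(g(n)) is true.
This means lim(n→∞) f(n)/g(n) = 0.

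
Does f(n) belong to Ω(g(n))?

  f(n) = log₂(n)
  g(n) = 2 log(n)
True

f(n) = log₂(n) and g(n) = 2 log(n) are both O(log n).
Big-Ω permits equal growth rates (f ≥ c·g for some c > 0), so f(n) = Ω(g(n)) is true.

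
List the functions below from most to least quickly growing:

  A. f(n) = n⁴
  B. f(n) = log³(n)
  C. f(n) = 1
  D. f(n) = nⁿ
D > A > B > C

Comparing growth rates:
D = nⁿ is O(nⁿ)
A = n⁴ is O(n⁴)
B = log³(n) is O(log³ n)
C = 1 is O(1)

Therefore, the order from fastest to slowest is: D > A > B > C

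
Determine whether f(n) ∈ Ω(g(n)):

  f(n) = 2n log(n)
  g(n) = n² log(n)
False

f(n) = 2n log(n) is O(n log n), and g(n) = n² log(n) is O(n² log n).
Since O(n log n) grows slower than O(n² log n), f(n) = Ω(g(n)) is false.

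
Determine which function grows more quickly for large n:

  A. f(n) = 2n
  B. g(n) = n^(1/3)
A

f(n) = 2n is O(n), while g(n) = n^(1/3) is O(n^(1/3)).
Since O(n) grows faster than O(n^(1/3)), f(n) dominates.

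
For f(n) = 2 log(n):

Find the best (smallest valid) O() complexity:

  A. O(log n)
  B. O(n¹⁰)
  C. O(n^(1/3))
A

f(n) = 2 log(n) is O(log n).
All listed options are valid Big-O bounds (upper bounds),
but O(log n) is the tightest (smallest valid bound).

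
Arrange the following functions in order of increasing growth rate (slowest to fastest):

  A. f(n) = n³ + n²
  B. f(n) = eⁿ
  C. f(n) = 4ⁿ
A < B < C

Comparing growth rates:
A = n³ + n² is O(n³)
B = eⁿ is O(eⁿ)
C = 4ⁿ is O(4ⁿ)

Therefore, the order from slowest to fastest is: A < B < C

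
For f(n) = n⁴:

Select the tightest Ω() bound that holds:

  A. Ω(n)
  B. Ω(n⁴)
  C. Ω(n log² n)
B

f(n) = n⁴ is Ω(n⁴).
All listed options are valid Big-Ω bounds (lower bounds),
but Ω(n⁴) is the tightest (largest valid bound).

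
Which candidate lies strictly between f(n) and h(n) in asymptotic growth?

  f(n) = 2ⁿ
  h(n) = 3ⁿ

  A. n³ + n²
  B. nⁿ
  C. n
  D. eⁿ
D

We need g(n) with 2ⁿ = o(g(n)) and g(n) = o(3ⁿ), i.e. O(2ⁿ) ≺ g ≺ O(3ⁿ).
Check each option:
  A. n³ + n² — O(n³) does not grow strictly faster than f(n)
  B. nⁿ — O(nⁿ) does not grow strictly slower than h(n)
  C. n — O(n) does not grow strictly faster than f(n)
  D. eⁿ — O(eⁿ) is strictly between O(2ⁿ) and O(3ⁿ) ✓

Only option D (eⁿ) lies strictly between.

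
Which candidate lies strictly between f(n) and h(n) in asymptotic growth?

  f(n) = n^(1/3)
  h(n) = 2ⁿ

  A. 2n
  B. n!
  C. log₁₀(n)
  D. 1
A

We need g(n) with n^(1/3) = o(g(n)) and g(n) = o(2ⁿ), i.e. O(n^(1/3)) ≺ g ≺ O(2ⁿ).
Check each option:
  A. 2n — O(n) is strictly between O(n^(1/3)) and O(2ⁿ) ✓
  B. n! — O(n!) does not grow strictly slower than h(n)
  C. log₁₀(n) — O(log n) does not grow strictly faster than f(n)
  D. 1 — O(1) does not grow strictly faster than f(n)

Only option A (2n) lies strictly between.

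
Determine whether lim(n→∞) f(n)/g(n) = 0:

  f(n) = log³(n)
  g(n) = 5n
True

f(n) = log³(n) is O(log³ n), and g(n) = 5n is O(n).
Since O(log³ n) grows strictly slower than O(n), f(n) = o(g(n)) is true.
This means lim(n→∞) f(n)/g(n) = 0.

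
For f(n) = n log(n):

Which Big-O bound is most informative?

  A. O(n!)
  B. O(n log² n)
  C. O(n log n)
C

f(n) = n log(n) is O(n log n).
All listed options are valid Big-O bounds (upper bounds),
but O(n log n) is the tightest (smallest valid bound).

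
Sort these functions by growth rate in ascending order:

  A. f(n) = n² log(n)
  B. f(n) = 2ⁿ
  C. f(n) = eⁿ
A < B < C

Comparing growth rates:
A = n² log(n) is O(n² log n)
B = 2ⁿ is O(2ⁿ)
C = eⁿ is O(eⁿ)

Therefore, the order from slowest to fastest is: A < B < C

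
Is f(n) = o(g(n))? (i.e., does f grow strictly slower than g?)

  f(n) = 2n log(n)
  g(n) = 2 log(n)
False

f(n) = 2n log(n) is O(n log n), and g(n) = 2 log(n) is O(log n).
Since O(n log n) grows faster than or equal to O(log n), f(n) = o(g(n)) is false.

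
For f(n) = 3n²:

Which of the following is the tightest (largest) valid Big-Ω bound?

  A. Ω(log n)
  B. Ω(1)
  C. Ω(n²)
C

f(n) = 3n² is Ω(n²).
All listed options are valid Big-Ω bounds (lower bounds),
but Ω(n²) is the tightest (largest valid bound).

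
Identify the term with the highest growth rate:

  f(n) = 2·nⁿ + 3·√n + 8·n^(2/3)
2·nⁿ

Looking at each term:
  - 2·nⁿ is O(nⁿ)
  - 3·√n is O(√n)
  - 8·n^(2/3) is O(n^(2/3))

The term 2·nⁿ (O(nⁿ)) grows fastest and dominates all others.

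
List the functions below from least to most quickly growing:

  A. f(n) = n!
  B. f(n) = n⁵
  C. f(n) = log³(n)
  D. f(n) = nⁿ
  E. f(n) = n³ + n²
C < E < B < A < D

Comparing growth rates:
C = log³(n) is O(log³ n)
E = n³ + n² is O(n³)
B = n⁵ is O(n⁵)
A = n! is O(n!)
D = nⁿ is O(nⁿ)

Therefore, the order from slowest to fastest is: C < E < B < A < D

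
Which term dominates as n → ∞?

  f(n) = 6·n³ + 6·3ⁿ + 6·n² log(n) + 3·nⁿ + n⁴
3·nⁿ

Looking at each term:
  - 6·n³ is O(n³)
  - 6·3ⁿ is O(3ⁿ)
  - 6·n² log(n) is O(n² log n)
  - 3·nⁿ is O(nⁿ)
  - n⁴ is O(n⁴)

The term 3·nⁿ (O(nⁿ)) grows fastest and dominates all others.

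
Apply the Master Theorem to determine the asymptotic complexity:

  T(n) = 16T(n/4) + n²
Θ(n² log n)

Master Theorem: a = 16, b = 4, f(n) = n².
Compute the critical exponent d = log₄(16) = 2.
Compare f(n) = Θ(n²) against n^d:
  k = 2 = d, so f(n) = Θ(n^d) — Case 2.
  Work is balanced across levels: T(n) = Θ(n^d log n) = Θ(n² log n).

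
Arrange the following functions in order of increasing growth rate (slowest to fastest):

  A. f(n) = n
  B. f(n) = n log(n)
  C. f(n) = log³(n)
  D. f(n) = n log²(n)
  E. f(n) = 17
E < C < A < B < D

Comparing growth rates:
E = 17 is O(1)
C = log³(n) is O(log³ n)
A = n is O(n)
B = n log(n) is O(n log n)
D = n log²(n) is O(n log² n)

Therefore, the order from slowest to fastest is: E < C < A < B < D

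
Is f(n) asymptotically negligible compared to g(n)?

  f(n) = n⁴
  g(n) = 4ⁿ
True

f(n) = n⁴ is O(n⁴), and g(n) = 4ⁿ is O(4ⁿ).
Since O(n⁴) grows strictly slower than O(4ⁿ), f(n) = o(g(n)) is true.
This means lim(n→∞) f(n)/g(n) = 0.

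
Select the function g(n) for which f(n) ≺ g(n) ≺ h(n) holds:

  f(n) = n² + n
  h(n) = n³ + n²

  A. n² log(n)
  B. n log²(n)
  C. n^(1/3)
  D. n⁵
A

We need g(n) with n² + n = o(g(n)) and g(n) = o(n³ + n²), i.e. O(n²) ≺ g ≺ O(n³).
Check each option:
  A. n² log(n) — O(n² log n) is strictly between O(n²) and O(n³) ✓
  B. n log²(n) — O(n log² n) does not grow strictly faster than f(n)
  C. n^(1/3) — O(n^(1/3)) does not grow strictly faster than f(n)
  D. n⁵ — O(n⁵) does not grow strictly slower than h(n)

Only option A (n² log(n)) lies strictly between.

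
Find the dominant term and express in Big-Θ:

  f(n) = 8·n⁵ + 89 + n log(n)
Θ(n⁵)

Order the terms by growth rate: 89 ≺ n log(n) ≺ 8·n⁵.
The fastest-growing term 8·n⁵ dominates as n → ∞; dropping its constant factor gives Θ(n⁵).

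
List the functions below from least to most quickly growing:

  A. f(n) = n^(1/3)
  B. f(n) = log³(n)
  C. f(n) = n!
B < A < C

Comparing growth rates:
B = log³(n) is O(log³ n)
A = n^(1/3) is O(n^(1/3))
C = n! is O(n!)

Therefore, the order from slowest to fastest is: B < A < C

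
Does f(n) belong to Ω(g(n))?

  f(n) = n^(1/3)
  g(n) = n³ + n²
False

f(n) = n^(1/3) is O(n^(1/3)), and g(n) = n³ + n² is O(n³).
Since O(n^(1/3)) grows slower than O(n³), f(n) = Ω(g(n)) is false.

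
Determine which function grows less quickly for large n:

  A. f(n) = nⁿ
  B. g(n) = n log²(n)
B

f(n) = nⁿ is O(nⁿ), while g(n) = n log²(n) is O(n log² n).
Since O(n log² n) grows slower than O(nⁿ), g(n) is dominated.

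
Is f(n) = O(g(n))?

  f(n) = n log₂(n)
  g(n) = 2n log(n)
True

f(n) = n log₂(n) and g(n) = 2n log(n) are both O(n log n).
Big-O permits equal growth rates (f ≤ c·g for some c), so f(n) = O(g(n)) is true.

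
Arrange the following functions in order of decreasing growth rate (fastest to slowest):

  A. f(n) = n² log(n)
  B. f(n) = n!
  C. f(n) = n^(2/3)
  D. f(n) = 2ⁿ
B > D > A > C

Comparing growth rates:
B = n! is O(n!)
D = 2ⁿ is O(2ⁿ)
A = n² log(n) is O(n² log n)
C = n^(2/3) is O(n^(2/3))

Therefore, the order from fastest to slowest is: B > D > A > C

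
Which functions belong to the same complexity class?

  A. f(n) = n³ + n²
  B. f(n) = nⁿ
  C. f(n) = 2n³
A and C

Examining each function:
  A. n³ + n² is O(n³)
  B. nⁿ is O(nⁿ)
  C. 2n³ is O(n³)

Functions A and C both have the same complexity class.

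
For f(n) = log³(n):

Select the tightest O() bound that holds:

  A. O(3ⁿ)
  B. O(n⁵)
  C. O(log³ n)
C

f(n) = log³(n) is O(log³ n).
All listed options are valid Big-O bounds (upper bounds),
but O(log³ n) is the tightest (smallest valid bound).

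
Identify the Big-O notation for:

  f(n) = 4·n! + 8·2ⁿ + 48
O(n!)

The dominant term in 4·n! + 8·2ⁿ + 48 is 4·n!, which is Θ(n!).
Lower-order terms (8·2ⁿ, 48) are asymptotically negligible.
Constants are absorbed, so the tightest bound is O(n!).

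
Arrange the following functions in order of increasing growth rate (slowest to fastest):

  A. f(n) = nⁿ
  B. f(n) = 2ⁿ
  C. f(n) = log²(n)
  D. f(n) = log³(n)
C < D < B < A

Comparing growth rates:
C = log²(n) is O(log² n)
D = log³(n) is O(log³ n)
B = 2ⁿ is O(2ⁿ)
A = nⁿ is O(nⁿ)

Therefore, the order from slowest to fastest is: C < D < B < A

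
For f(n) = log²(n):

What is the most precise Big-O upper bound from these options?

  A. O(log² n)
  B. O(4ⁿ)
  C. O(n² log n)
A

f(n) = log²(n) is O(log² n).
All listed options are valid Big-O bounds (upper bounds),
but O(log² n) is the tightest (smallest valid bound).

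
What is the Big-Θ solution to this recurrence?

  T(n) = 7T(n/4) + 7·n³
Θ(n³)

Master Theorem: a = 7, b = 4, f(n) = 7·n³.
Compute the critical exponent d = log₄(7) = 1.404.
Compare f(n) = Θ(n³) against n^d:
  k = 3 > d = 1.404, so f(n) = Ω(n^(d+ε)) — Case 3.
  Regularity: a·(n/b)^3/n^3 = a/b^3 = 7/64 < 1 ✓.
  The top-level work dominates: T(n) = Θ(f(n)) = Θ(n³).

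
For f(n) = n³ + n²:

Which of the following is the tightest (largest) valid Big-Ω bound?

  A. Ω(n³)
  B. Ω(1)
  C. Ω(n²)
A

f(n) = n³ + n² is Ω(n³).
All listed options are valid Big-Ω bounds (lower bounds),
but Ω(n³) is the tightest (largest valid bound).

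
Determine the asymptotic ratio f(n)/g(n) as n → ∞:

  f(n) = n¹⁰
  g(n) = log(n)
∞

Since n¹⁰ (O(n¹⁰)) grows faster than log(n) (O(log n)),
the ratio f(n)/g(n) → ∞ as n → ∞.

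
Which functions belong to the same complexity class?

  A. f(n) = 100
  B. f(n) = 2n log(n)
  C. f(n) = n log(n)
B and C

Examining each function:
  A. 100 is O(1)
  B. 2n log(n) is O(n log n)
  C. n log(n) is O(n log n)

Functions B and C both have the same complexity class.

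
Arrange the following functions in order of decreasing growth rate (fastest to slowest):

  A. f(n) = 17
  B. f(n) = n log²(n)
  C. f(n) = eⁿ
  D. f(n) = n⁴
C > D > B > A

Comparing growth rates:
C = eⁿ is O(eⁿ)
D = n⁴ is O(n⁴)
B = n log²(n) is O(n log² n)
A = 17 is O(1)

Therefore, the order from fastest to slowest is: C > D > B > A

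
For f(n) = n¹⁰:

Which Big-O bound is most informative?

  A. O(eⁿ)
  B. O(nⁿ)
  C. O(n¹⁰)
C

f(n) = n¹⁰ is O(n¹⁰).
All listed options are valid Big-O bounds (upper bounds),
but O(n¹⁰) is the tightest (smallest valid bound).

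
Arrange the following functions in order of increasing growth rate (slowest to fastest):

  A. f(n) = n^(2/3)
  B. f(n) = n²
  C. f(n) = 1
C < A < B

Comparing growth rates:
C = 1 is O(1)
A = n^(2/3) is O(n^(2/3))
B = n² is O(n²)

Therefore, the order from slowest to fastest is: C < A < B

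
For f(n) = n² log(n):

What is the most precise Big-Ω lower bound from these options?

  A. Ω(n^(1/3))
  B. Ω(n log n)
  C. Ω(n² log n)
C

f(n) = n² log(n) is Ω(n² log n).
All listed options are valid Big-Ω bounds (lower bounds),
but Ω(n² log n) is the tightest (largest valid bound).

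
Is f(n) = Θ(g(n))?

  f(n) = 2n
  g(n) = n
True

f(n) = 2n and g(n) = n are both O(n).
Since they have the same asymptotic growth rate, f(n) = Θ(g(n)) is true.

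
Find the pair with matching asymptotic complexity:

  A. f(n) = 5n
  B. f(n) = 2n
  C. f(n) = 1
A and B

Examining each function:
  A. 5n is O(n)
  B. 2n is O(n)
  C. 1 is O(1)

Functions A and B both have the same complexity class.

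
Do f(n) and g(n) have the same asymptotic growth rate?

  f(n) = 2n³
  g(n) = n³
True

f(n) = 2n³ and g(n) = n³ are both O(n³).
Since they have the same asymptotic growth rate, f(n) = Θ(g(n)) is true.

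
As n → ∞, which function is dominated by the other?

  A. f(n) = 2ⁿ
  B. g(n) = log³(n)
B

f(n) = 2ⁿ is O(2ⁿ), while g(n) = log³(n) is O(log³ n).
Since O(log³ n) grows slower than O(2ⁿ), g(n) is dominated.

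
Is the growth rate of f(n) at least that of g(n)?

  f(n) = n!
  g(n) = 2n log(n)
True

f(n) = n! is O(n!), and g(n) = 2n log(n) is O(n log n).
Since O(n!) grows at least as fast as O(n log n), f(n) = Ω(g(n)) is true.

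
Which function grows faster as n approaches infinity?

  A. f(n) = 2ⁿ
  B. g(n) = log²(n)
A

f(n) = 2ⁿ is O(2ⁿ), while g(n) = log²(n) is O(log² n).
Since O(2ⁿ) grows faster than O(log² n), f(n) dominates.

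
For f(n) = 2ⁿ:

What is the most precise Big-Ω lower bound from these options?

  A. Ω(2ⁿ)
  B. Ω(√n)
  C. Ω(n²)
A

f(n) = 2ⁿ is Ω(2ⁿ).
All listed options are valid Big-Ω bounds (lower bounds),
but Ω(2ⁿ) is the tightest (largest valid bound).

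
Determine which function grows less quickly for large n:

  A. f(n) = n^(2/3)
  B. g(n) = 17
B

f(n) = n^(2/3) is O(n^(2/3)), while g(n) = 17 is O(1).
Since O(1) grows slower than O(n^(2/3)), g(n) is dominated.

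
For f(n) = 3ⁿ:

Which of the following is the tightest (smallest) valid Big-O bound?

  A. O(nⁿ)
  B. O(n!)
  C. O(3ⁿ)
C

f(n) = 3ⁿ is O(3ⁿ).
All listed options are valid Big-O bounds (upper bounds),
but O(3ⁿ) is the tightest (smallest valid bound).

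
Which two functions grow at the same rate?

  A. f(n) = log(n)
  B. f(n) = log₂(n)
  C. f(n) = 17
A and B

Examining each function:
  A. log(n) is O(log n)
  B. log₂(n) is O(log n)
  C. 17 is O(1)

Functions A and B both have the same complexity class.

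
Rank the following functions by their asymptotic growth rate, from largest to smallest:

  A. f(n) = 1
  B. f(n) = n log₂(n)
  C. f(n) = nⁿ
C > B > A

Comparing growth rates:
C = nⁿ is O(nⁿ)
B = n log₂(n) is O(n log n)
A = 1 is O(1)

Therefore, the order from fastest to slowest is: C > B > A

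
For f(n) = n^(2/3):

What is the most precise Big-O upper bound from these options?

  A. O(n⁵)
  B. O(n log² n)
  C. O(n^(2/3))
C

f(n) = n^(2/3) is O(n^(2/3)).
All listed options are valid Big-O bounds (upper bounds),
but O(n^(2/3)) is the tightest (smallest valid bound).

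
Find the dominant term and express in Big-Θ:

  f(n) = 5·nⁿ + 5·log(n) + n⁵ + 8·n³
Θ(nⁿ)

Order the terms by growth rate: 5·log(n) ≺ 8·n³ ≺ n⁵ ≺ 5·nⁿ.
The fastest-growing term 5·nⁿ dominates as n → ∞; dropping its constant factor gives Θ(nⁿ).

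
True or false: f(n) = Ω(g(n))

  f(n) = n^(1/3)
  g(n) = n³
False

f(n) = n^(1/3) is O(n^(1/3)), and g(n) = n³ is O(n³).
Since O(n^(1/3)) grows slower than O(n³), f(n) = Ω(g(n)) is false.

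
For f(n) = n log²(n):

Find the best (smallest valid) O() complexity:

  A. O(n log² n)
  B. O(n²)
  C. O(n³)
A

f(n) = n log²(n) is O(n log² n).
All listed options are valid Big-O bounds (upper bounds),
but O(n log² n) is the tightest (smallest valid bound).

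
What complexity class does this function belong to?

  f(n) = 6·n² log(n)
O(n² log n)

The dominant term in 6·n² log(n) is 6·n² log(n), which is Θ(n² log n).
Constants are absorbed, so the tightest bound is O(n² log n).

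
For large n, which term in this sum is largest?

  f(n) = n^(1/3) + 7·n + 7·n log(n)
7·n log(n)

Looking at each term:
  - n^(1/3) is O(n^(1/3))
  - 7·n is O(n)
  - 7·n log(n) is O(n log n)

The term 7·n log(n) (O(n log n)) grows fastest and dominates all others.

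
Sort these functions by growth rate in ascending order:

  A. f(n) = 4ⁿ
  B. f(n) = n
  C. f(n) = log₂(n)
C < B < A

Comparing growth rates:
C = log₂(n) is O(log n)
B = n is O(n)
A = 4ⁿ is O(4ⁿ)

Therefore, the order from slowest to fastest is: C < B < A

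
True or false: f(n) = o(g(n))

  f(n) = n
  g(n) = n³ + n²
True

f(n) = n is O(n), and g(n) = n³ + n² is O(n³).
Since O(n) grows strictly slower than O(n³), f(n) = o(g(n)) is true.
This means lim(n→∞) f(n)/g(n) = 0.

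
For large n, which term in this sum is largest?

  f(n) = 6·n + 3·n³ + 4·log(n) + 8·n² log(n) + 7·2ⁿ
7·2ⁿ

Looking at each term:
  - 6·n is O(n)
  - 3·n³ is O(n³)
  - 4·log(n) is O(log n)
  - 8·n² log(n) is O(n² log n)
  - 7·2ⁿ is O(2ⁿ)

The term 7·2ⁿ (O(2ⁿ)) grows fastest and dominates all others.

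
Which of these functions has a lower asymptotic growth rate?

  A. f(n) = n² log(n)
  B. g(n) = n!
A

f(n) = n² log(n) is O(n² log n), while g(n) = n! is O(n!).
Since O(n² log n) grows slower than O(n!), f(n) is dominated.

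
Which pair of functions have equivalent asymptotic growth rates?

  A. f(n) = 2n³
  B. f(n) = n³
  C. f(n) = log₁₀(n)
A and B

Examining each function:
  A. 2n³ is O(n³)
  B. n³ is O(n³)
  C. log₁₀(n) is O(log n)

Functions A and B both have the same complexity class.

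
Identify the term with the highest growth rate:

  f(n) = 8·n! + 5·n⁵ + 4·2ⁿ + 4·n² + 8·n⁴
8·n!

Looking at each term:
  - 8·n! is O(n!)
  - 5·n⁵ is O(n⁵)
  - 4·2ⁿ is O(2ⁿ)
  - 4·n² is O(n²)
  - 8·n⁴ is O(n⁴)

The term 8·n! (O(n!)) grows fastest and dominates all others.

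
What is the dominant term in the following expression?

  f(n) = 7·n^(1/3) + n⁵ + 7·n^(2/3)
n⁵

Looking at each term:
  - 7·n^(1/3) is O(n^(1/3))
  - n⁵ is O(n⁵)
  - 7·n^(2/3) is O(n^(2/3))

The term n⁵ (O(n⁵)) grows fastest and dominates all others.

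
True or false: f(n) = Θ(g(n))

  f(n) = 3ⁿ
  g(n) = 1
False

f(n) = 3ⁿ is O(3ⁿ), and g(n) = 1 is O(1).
Since they have different growth rates, f(n) = Θ(g(n)) is false.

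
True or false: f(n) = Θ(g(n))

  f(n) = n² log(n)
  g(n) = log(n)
False

f(n) = n² log(n) is O(n² log n), and g(n) = log(n) is O(log n).
Since they have different growth rates, f(n) = Θ(g(n)) is false.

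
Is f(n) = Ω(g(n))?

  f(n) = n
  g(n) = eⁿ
False

f(n) = n is O(n), and g(n) = eⁿ is O(eⁿ).
Since O(n) grows slower than O(eⁿ), f(n) = Ω(g(n)) is false.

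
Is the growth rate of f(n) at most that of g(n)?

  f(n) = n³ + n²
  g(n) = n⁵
True

f(n) = n³ + n² is O(n³), and g(n) = n⁵ is O(n⁵).
Since O(n³) ⊆ O(n⁵) (f grows no faster than g), f(n) = O(g(n)) is true.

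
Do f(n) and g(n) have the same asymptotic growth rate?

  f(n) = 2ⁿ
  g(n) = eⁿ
False

f(n) = 2ⁿ is O(2ⁿ), and g(n) = eⁿ is O(eⁿ).
Since they have different growth rates, f(n) = Θ(g(n)) is false.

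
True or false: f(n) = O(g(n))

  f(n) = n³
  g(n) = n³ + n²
True

f(n) = n³ and g(n) = n³ + n² are both O(n³).
Big-O permits equal growth rates (f ≤ c·g for some c), so f(n) = O(g(n)) is true.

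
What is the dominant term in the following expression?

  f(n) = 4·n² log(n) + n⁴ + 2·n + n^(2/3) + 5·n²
n⁴

Looking at each term:
  - 4·n² log(n) is O(n² log n)
  - n⁴ is O(n⁴)
  - 2·n is O(n)
  - n^(2/3) is O(n^(2/3))
  - 5·n² is O(n²)

The term n⁴ (O(n⁴)) grows fastest and dominates all others.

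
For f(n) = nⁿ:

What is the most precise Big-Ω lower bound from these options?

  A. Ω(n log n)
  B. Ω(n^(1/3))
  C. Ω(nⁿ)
C

f(n) = nⁿ is Ω(nⁿ).
All listed options are valid Big-Ω bounds (lower bounds),
but Ω(nⁿ) is the tightest (largest valid bound).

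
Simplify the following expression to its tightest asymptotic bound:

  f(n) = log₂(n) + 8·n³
Θ(n³)

Order the terms by growth rate: log₂(n) ≺ 8·n³.
The fastest-growing term 8·n³ dominates as n → ∞; dropping its constant factor gives Θ(n³).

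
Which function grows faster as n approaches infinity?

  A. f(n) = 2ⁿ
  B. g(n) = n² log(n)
A

f(n) = 2ⁿ is O(2ⁿ), while g(n) = n² log(n) is O(n² log n).
Since O(2ⁿ) grows faster than O(n² log n), f(n) dominates.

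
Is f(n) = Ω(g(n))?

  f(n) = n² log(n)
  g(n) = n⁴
False

f(n) = n² log(n) is O(n² log n), and g(n) = n⁴ is O(n⁴).
Since O(n² log n) grows slower than O(n⁴), f(n) = Ω(g(n)) is false.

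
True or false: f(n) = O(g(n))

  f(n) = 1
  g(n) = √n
True

f(n) = 1 is O(1), and g(n) = √n is O(√n).
Since O(1) ⊆ O(√n) (f grows no faster than g), f(n) = O(g(n)) is true.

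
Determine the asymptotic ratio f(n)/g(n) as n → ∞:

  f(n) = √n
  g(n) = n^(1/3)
∞

Since √n (O(√n)) grows faster than n^(1/3) (O(n^(1/3))),
the ratio f(n)/g(n) → ∞ as n → ∞.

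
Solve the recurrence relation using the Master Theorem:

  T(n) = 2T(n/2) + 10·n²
Θ(n²)

Master Theorem: a = 2, b = 2, f(n) = 10·n².
Compute the critical exponent d = log₂(2) = 1.
Compare f(n) = Θ(n²) against n^d:
  k = 2 > d = 1, so f(n) = Ω(n^(d+ε)) — Case 3.
  Regularity: a·(n/b)^2/n^2 = a/b^2 = 2/4 < 1 ✓.
  The top-level work dominates: T(n) = Θ(f(n)) = Θ(n²).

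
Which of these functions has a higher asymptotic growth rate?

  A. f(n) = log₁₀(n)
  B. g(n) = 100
A

f(n) = log₁₀(n) is O(log n), while g(n) = 100 is O(1).
Since O(log n) grows faster than O(1), f(n) dominates.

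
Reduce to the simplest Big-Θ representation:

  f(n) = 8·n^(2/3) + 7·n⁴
Θ(n⁴)

Order the terms by growth rate: 8·n^(2/3) ≺ 7·n⁴.
The fastest-growing term 7·n⁴ dominates as n → ∞; dropping its constant factor gives Θ(n⁴).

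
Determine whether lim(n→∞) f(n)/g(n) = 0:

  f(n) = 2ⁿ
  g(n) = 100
False

f(n) = 2ⁿ is O(2ⁿ), and g(n) = 100 is O(1).
Since O(2ⁿ) grows faster than or equal to O(1), f(n) = o(g(n)) is false.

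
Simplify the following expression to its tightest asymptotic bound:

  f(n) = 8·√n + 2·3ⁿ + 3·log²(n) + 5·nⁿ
Θ(nⁿ)

Order the terms by growth rate: 3·log²(n) ≺ 8·√n ≺ 2·3ⁿ ≺ 5·nⁿ.
The fastest-growing term 5·nⁿ dominates as n → ∞; dropping its constant factor gives Θ(nⁿ).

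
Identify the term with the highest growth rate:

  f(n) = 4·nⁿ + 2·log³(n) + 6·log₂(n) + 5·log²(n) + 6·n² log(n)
4·nⁿ

Looking at each term:
  - 4·nⁿ is O(nⁿ)
  - 2·log³(n) is O(log³ n)
  - 6·log₂(n) is O(log n)
  - 5·log²(n) is O(log² n)
  - 6·n² log(n) is O(n² log n)

The term 4·nⁿ (O(nⁿ)) grows fastest and dominates all others.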